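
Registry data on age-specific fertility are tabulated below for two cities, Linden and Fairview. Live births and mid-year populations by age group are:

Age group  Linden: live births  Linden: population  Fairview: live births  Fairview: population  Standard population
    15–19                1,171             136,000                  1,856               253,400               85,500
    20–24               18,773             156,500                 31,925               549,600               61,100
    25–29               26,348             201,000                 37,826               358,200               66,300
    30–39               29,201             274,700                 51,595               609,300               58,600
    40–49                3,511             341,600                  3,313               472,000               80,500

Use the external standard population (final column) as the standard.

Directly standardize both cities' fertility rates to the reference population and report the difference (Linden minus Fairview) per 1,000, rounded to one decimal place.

20.2

Age-specific rates per 1,000 for Linden: 8.610, 119.955, 131.085, 106.301, 10.278.
For Fairview: 7.324, 58.088, 105.600, 84.679, 7.019.
Standard total = 352,000; weights = 0.2429, 0.1736, 0.1884, 0.1665, 0.2287.
Linden: 0.2429×8.610 + 0.1736×119.955 + 0.1884×131.085 + 0.1665×106.301 + 0.2287×10.278 = 67.6506 per 1,000.
Fairview: 0.2429×7.324 + 0.1736×58.088 + 0.1884×105.600 + 0.1665×84.679 + 0.2287×7.019 = 47.4543 per 1,000.
Difference = 67.6506 − 47.4543 = 20.1963.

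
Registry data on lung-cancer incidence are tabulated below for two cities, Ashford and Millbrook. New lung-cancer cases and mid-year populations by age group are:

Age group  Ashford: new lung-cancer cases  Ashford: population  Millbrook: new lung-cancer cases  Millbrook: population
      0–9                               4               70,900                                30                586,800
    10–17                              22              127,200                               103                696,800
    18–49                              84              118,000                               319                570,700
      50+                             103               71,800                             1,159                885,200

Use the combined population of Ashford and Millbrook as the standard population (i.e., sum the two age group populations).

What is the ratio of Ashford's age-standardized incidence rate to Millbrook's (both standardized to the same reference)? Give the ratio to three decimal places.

Age-specific rates per 100,000 for Ashford: 5.64, 17.30, 71.19, 143.45.
For Millbrook: 5.11, 14.78, 55.90, 130.93.
Combined standard total = 3,127,400; weights = 0.2103, 0.2635, 0.2202, 0.3060.
Ashford: 0.2103×5.64 + 0.2635×17.30 + 0.2202×71.19 + 0.3060×143.45 = 65.3174 per 100,000.
Millbrook: 0.2103×5.11 + 0.2635×14.78 + 0.2202×55.90 + 0.3060×130.93 = 57.3445 per 100,000.
Ratio = 65.3174 ÷ 57.3445 = 1.13904.

1.139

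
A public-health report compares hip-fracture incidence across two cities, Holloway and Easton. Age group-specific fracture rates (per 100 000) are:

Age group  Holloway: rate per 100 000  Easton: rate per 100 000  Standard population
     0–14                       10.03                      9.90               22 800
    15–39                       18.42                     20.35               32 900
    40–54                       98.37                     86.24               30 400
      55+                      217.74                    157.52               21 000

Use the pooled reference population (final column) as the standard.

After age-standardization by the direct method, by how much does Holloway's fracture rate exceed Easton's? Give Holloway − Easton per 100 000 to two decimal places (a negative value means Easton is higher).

14.69

Standard total = 107 100; weights = 0.2129, 0.3072, 0.2838, 0.1961.
Holloway: 0.2129×10.03 + 0.3072×18.42 + 0.2838×98.37 + 0.1961×217.74 = 78.4098 per 100 000.
Easton: 0.2129×9.90 + 0.3072×20.35 + 0.2838×86.24 + 0.1961×157.52 = 63.7241 per 100 000.
Difference = 78.4098 − 63.7241 = 14.6857.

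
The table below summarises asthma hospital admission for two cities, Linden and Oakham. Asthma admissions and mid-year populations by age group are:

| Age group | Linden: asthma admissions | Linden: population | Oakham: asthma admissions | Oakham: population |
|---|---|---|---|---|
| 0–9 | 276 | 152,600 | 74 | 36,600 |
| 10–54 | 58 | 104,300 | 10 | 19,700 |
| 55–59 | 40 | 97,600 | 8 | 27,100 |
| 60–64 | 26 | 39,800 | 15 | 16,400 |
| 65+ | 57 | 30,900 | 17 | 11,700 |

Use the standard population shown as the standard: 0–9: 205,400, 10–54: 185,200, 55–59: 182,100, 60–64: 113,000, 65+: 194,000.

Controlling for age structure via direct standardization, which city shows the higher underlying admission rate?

Linden

Age-specific rates per 10,000 for Linden: 18.09, 5.56, 4.10, 6.53, 18.45.
For Oakham: 20.22, 5.08, 2.95, 9.15, 14.53.
Standard total = 879,700; weights = 0.2335, 0.2105, 0.2070, 0.1285, 0.2205.
Linden: 0.2335×18.09 + 0.2105×5.56 + 0.2070×4.10 + 0.1285×6.53 + 0.2205×18.45 = 11.1492 per 10,000.
Oakham: 0.2335×20.22 + 0.2105×5.08 + 0.2070×2.95 + 0.1285×9.15 + 0.2205×14.53 = 10.7797 per 10,000.
The crude rates (10.75 vs 11.12) would put Oakham higher, but that reflects its age composition; once standardized to a common age structure, Linden has the higher underlying rate.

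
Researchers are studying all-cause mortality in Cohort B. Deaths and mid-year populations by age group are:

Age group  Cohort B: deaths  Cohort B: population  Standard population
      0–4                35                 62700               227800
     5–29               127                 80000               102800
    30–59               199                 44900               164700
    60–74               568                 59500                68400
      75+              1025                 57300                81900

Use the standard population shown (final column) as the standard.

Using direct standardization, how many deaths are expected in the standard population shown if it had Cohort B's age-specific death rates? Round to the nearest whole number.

Age-specific rates per 1000 for Cohort B: 0.558, 1.587, 4.432, 9.546, 17.888.
Expected deaths = Σ (standard pop × age-specific rate ÷ 1000)
= 227800×0.558/1000 + 102800×1.587/1000 + 164700×4.432/1000 + 68400×9.546/1000 + 81900×17.888/1000
= 127.16 + 163.19 + 729.96 + 652.96 + 1465.05 = 3138.33.

3138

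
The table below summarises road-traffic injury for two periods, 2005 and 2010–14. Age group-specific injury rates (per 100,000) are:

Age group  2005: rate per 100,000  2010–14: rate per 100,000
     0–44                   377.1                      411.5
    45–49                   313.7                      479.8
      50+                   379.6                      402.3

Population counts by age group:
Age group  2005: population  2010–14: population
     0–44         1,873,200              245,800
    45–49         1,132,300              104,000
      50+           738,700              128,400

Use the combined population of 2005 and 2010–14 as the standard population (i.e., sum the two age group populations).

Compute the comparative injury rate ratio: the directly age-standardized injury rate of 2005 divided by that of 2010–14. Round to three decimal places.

0.836

Combined standard total = 4,222,400; weights = 0.5018, 0.2928, 0.2054.
2005: 0.5018×377.1 + 0.2928×313.7 + 0.2054×379.6 = 359.0502 per 100,000.
2010–14: 0.5018×411.5 + 0.2928×479.8 + 0.2054×402.3 = 429.6087 per 100,000.
Ratio = 359.0502 ÷ 429.6087 = 0.83576.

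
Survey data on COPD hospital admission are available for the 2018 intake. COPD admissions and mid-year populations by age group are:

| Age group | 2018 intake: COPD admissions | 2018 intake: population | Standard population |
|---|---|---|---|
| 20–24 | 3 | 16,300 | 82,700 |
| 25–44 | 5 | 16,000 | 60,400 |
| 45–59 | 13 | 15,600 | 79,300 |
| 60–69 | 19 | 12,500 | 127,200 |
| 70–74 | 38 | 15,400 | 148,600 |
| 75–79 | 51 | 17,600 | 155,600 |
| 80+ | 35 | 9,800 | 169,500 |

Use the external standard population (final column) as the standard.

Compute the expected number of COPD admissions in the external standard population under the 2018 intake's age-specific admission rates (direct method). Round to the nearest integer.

1716

Age-specific rates per 10,000 for the 2018 intake: 1.84, 3.12, 8.33, 15.20, 24.68, 28.98, 35.71.
Expected COPD admissions = Σ (standard pop × age-specific rate ÷ 10,000)
= 82,700×1.84/10,000 + 60,400×3.12/10,000 + 79,300×8.33/10,000 + 127,200×15.20/10,000 + 148,600×24.68/10,000 + 155,600×28.98/10,000 + 169,500×35.71/10,000
= 15.22 + 18.88 + 66.08 + 193.34 + 366.68 + 450.89 + 605.36 = 1716.44.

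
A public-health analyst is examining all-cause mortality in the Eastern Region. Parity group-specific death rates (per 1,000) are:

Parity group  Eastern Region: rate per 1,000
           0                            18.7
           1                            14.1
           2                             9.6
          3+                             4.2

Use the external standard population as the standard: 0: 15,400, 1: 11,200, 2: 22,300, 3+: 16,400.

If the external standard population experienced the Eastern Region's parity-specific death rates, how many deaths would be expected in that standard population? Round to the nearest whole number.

Expected deaths = Σ (standard pop × parity-specific rate ÷ 1,000)
= 15,400×18.7/1,000 + 11,200×14.1/1,000 + 22,300×9.6/1,000 + 16,400×4.2/1,000
= 287.98 + 157.92 + 214.08 + 68.88 = 728.86.

729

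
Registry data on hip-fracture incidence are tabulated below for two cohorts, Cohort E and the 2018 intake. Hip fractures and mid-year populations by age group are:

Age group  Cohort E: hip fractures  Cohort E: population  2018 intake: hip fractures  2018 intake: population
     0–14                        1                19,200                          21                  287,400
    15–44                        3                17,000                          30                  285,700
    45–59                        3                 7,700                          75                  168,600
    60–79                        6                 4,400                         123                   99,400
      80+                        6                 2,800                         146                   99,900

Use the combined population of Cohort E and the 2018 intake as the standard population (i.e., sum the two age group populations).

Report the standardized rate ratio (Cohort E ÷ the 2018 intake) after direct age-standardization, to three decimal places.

1.215

Age-specific rates per 100,000 for Cohort E: 5.21, 17.65, 38.96, 136.36, 214.29.
For the 2018 intake: 7.31, 10.50, 44.48, 123.74, 146.15.
Combined standard total = 992,100; weights = 0.3090, 0.3051, 0.1777, 0.1046, 0.1035.
Cohort E: 0.3090×5.21 + 0.3051×17.65 + 0.1777×38.96 + 0.1046×136.36 + 0.1035×214.29 = 50.3671 per 100,000.
The 2018 intake: 0.3090×7.31 + 0.3051×10.50 + 0.1777×44.48 + 0.1046×123.74 + 0.1035×146.15 = 41.4424 per 100,000.
Ratio = 50.3671 ÷ 41.4424 = 1.21535.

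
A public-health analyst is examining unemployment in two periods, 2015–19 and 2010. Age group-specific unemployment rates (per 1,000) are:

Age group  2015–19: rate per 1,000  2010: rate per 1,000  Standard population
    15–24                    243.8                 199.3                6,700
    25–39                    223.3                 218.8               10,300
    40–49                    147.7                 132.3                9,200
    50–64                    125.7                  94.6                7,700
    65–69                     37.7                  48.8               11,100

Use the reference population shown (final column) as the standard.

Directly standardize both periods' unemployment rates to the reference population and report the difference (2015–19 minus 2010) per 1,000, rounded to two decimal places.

13.39

Standard total = 45,000; weights = 0.1489, 0.2289, 0.2044, 0.1711, 0.2467.
2015–19: 0.1489×243.8 + 0.2289×223.3 + 0.2044×147.7 + 0.1711×125.7 + 0.2467×37.7 = 148.4144 per 1,000.
2010: 0.1489×199.3 + 0.2289×218.8 + 0.2044×132.3 + 0.1711×94.6 + 0.2467×48.8 = 135.0269 per 1,000.
Difference = 148.4144 − 135.0269 = 13.3876.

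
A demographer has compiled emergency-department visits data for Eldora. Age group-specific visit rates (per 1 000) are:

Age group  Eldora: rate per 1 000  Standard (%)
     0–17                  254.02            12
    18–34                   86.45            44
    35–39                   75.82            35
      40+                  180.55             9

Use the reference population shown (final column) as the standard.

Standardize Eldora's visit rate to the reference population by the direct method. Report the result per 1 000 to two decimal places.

Standard weights: 0.12, 0.44, 0.35, 0.09.
Standardized rate: 0.1200×254.02 + 0.4400×86.45 + 0.3500×75.82 + 0.0900×180.55 = 111.3069 per 1 000.

111.31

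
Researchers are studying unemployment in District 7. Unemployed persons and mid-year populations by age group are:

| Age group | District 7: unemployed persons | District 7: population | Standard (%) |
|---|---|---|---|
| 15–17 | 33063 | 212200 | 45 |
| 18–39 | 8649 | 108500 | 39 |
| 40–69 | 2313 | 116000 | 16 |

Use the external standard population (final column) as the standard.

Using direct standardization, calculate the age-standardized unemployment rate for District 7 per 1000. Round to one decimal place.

Age-specific rates per 1000 for District 7: 155.811, 79.714, 19.940.
Standard weights: 0.45, 0.39, 0.16.
Standardized rate: 0.4500×155.811 + 0.3900×79.714 + 0.1600×19.940 = 104.3937 per 1000.

104.4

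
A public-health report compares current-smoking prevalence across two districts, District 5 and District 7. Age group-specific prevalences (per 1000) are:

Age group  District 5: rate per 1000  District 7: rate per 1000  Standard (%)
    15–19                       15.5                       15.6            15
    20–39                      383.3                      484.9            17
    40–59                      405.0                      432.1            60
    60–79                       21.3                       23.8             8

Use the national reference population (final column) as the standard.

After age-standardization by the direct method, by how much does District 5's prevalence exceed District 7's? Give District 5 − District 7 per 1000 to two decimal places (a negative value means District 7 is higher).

Standard weights: 0.15, 0.17, 0.60, 0.08.
District 5: 0.1500×15.5 + 0.1700×383.3 + 0.6000×405.0 + 0.0800×21.3 = 312.1900 per 1000.
District 7: 0.1500×15.6 + 0.1700×484.9 + 0.6000×432.1 + 0.0800×23.8 = 345.9370 per 1000.
Difference = 312.1900 − 345.9370 = -33.7470.

-33.75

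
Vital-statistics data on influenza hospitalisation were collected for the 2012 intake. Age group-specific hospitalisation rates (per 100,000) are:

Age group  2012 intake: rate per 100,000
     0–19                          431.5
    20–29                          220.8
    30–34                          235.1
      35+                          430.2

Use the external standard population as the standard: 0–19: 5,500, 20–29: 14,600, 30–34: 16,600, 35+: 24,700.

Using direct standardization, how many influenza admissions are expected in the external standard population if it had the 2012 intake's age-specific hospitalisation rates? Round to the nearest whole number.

201

Expected influenza admissions = Σ (standard pop × age-specific rate ÷ 100,000)
= 5,500×431.5/100,000 + 14,600×220.8/100,000 + 16,600×235.1/100,000 + 24,700×430.2/100,000
= 23.73 + 32.24 + 39.03 + 106.26 = 201.26.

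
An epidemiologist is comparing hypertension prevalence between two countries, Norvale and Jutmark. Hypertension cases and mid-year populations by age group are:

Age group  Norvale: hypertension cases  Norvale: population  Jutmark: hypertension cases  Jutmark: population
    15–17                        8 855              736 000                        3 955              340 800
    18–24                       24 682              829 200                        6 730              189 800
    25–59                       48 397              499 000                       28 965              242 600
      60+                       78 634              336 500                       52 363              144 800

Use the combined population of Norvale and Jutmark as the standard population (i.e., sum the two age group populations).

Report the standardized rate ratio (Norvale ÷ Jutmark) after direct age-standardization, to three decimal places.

0.732

Age-specific rates per 1 000 for Norvale: 12.031, 29.766, 96.988, 233.682.
For Jutmark: 11.605, 35.458, 119.394, 361.623.
Combined standard total = 3 318 700; weights = 0.3245, 0.3070, 0.2235, 0.1450.
Norvale: 0.3245×12.031 + 0.3070×29.766 + 0.2235×96.988 + 0.1450×233.682 = 68.6065 per 1 000.
Jutmark: 0.3245×11.605 + 0.3070×35.458 + 0.2235×119.394 + 0.1450×361.623 = 93.7777 per 1 000.
Ratio = 68.6065 ÷ 93.7777 = 0.73159.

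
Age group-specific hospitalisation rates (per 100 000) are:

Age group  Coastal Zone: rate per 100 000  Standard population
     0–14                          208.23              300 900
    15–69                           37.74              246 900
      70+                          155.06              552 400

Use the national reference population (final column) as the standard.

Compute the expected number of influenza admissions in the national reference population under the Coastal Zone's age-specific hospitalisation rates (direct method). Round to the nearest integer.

Expected influenza admissions = Σ (standard pop × age-specific rate ÷ 100 000)
= 300 900×208.23/100 000 + 246 900×37.74/100 000 + 552 400×155.06/100 000
= 626.56 + 93.18 + 856.55 = 1576.30.

1576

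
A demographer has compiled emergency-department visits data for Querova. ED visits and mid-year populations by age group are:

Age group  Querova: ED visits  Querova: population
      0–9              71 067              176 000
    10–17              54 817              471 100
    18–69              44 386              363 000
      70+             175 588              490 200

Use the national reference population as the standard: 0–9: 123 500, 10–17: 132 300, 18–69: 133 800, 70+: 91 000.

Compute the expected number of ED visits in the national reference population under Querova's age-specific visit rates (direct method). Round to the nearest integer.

114219

Age-specific rates per 1 000 for Querova: 403.790, 116.360, 122.275, 358.197.
Expected ED visits = Σ (standard pop × age-specific rate ÷ 1 000)
= 123 500×403.790/1 000 + 132 300×116.360/1 000 + 133 800×122.275/1 000 + 91 000×358.197/1 000
= 49868.04 + 15394.37 + 16360.46 + 32595.90 = 114218.76.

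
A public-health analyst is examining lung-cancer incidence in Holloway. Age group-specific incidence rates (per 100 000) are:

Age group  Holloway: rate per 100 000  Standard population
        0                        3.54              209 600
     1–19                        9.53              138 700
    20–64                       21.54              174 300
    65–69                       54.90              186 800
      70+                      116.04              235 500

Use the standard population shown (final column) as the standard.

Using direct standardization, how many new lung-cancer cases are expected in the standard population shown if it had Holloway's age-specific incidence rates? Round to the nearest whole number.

Expected new lung-cancer cases = Σ (standard pop × age-specific rate ÷ 100 000)
= 209 600×3.54/100 000 + 138 700×9.53/100 000 + 174 300×21.54/100 000 + 186 800×54.90/100 000 + 235 500×116.04/100 000
= 7.42 + 13.22 + 37.54 + 102.55 + 273.27 = 434.01.

434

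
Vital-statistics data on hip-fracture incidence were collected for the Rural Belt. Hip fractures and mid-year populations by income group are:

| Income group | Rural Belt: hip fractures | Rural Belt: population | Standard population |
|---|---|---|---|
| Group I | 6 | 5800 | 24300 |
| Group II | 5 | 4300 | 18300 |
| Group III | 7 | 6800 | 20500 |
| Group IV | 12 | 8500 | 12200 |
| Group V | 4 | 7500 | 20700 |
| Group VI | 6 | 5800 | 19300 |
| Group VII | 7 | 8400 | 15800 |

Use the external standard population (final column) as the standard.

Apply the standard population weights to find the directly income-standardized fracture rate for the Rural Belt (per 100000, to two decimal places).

Income-specific rates per 100000 for the Rural Belt: 103.45, 116.28, 102.94, 141.18, 53.33, 103.45, 83.33.
Standard total = 131100; weights = 0.1854, 0.1396, 0.1564, 0.0931, 0.1579, 0.1472, 0.1205.
Standardized rate: 0.1854×103.45 + 0.1396×116.28 + 0.1564×102.94 + 0.0931×141.18 + 0.1579×53.33 + 0.1472×103.45 + 0.1205×83.33 = 98.3338 per 100000.

98.33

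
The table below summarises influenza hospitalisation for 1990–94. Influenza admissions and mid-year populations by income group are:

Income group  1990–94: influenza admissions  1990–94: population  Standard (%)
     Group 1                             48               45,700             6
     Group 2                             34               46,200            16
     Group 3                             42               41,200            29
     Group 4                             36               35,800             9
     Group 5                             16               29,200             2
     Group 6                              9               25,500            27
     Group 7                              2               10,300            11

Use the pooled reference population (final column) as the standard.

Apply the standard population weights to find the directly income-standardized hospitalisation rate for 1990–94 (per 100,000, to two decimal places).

69.45

Income-specific rates per 100,000 for 1990–94: 105.03, 73.59, 101.94, 100.56, 54.79, 35.29, 19.42.
Standard weights: 0.06, 0.16, 0.29, 0.09, 0.02, 0.27, 0.11.
Standardized rate: 0.0600×105.03 + 0.1600×73.59 + 0.2900×101.94 + 0.0900×100.56 + 0.0200×54.79 + 0.2700×35.29 + 0.1100×19.42 = 69.4515 per 100,000.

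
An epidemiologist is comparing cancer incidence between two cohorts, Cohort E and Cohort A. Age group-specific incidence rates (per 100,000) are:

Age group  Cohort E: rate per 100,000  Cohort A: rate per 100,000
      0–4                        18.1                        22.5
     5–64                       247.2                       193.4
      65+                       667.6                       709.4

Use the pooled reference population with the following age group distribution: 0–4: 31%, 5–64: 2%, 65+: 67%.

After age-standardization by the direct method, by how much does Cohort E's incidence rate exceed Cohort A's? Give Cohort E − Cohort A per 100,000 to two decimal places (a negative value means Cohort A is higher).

Standard weights: 0.31, 0.02, 0.67.
Cohort E: 0.3100×18.1 + 0.0200×247.2 + 0.6700×667.6 = 457.8470 per 100,000.
Cohort A: 0.3100×22.5 + 0.0200×193.4 + 0.6700×709.4 = 486.1410 per 100,000.
Difference = 457.8470 − 486.1410 = -28.2940.

-28.29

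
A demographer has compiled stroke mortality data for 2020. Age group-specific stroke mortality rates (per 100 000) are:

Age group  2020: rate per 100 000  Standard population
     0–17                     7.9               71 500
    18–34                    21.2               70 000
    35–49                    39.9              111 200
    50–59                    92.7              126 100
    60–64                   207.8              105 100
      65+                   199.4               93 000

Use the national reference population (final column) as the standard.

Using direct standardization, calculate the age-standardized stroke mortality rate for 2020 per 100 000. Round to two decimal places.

Standard total = 576 900; weights = 0.1239, 0.1213, 0.1928, 0.2186, 0.1822, 0.1612.
Standardized rate: 0.1239×7.9 + 0.1213×21.2 + 0.1928×39.9 + 0.2186×92.7 + 0.1822×207.8 + 0.1612×199.4 = 101.5066 per 100 000.

101.51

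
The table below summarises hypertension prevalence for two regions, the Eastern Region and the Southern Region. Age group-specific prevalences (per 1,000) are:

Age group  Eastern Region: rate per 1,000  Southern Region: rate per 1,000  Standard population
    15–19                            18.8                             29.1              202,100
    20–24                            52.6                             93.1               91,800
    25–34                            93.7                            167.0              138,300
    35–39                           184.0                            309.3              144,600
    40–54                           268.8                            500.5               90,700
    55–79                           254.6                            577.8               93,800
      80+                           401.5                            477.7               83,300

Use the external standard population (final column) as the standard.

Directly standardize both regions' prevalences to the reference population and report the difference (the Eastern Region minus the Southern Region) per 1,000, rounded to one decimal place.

Standard total = 844,600; weights = 0.2393, 0.1087, 0.1637, 0.1712, 0.1074, 0.1111, 0.0986.
The Eastern Region: 0.2393×18.8 + 0.1087×52.6 + 0.1637×93.7 + 0.1712×184.0 + 0.1074×268.8 + 0.1111×254.6 + 0.0986×401.5 = 153.8004 per 1,000.
The Southern Region: 0.2393×29.1 + 0.1087×93.1 + 0.1637×167.0 + 0.1712×309.3 + 0.1074×500.5 + 0.1111×577.8 + 0.0986×477.7 = 262.4129 per 1,000.
Difference = 153.8004 − 262.4129 = -108.6125.

-108.6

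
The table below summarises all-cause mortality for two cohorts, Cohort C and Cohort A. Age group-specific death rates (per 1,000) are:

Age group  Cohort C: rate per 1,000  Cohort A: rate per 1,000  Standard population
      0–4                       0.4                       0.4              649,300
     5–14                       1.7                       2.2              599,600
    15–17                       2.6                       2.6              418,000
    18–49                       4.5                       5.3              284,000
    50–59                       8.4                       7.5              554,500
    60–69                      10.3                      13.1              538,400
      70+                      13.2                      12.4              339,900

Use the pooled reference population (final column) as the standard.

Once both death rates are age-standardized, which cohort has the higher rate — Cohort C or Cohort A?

Cohort A

Standard total = 3,383,700; weights = 0.1919, 0.1772, 0.1235, 0.0839, 0.1639, 0.1591, 0.1005.
Cohort C: 0.1919×0.4 + 0.1772×1.7 + 0.1235×2.6 + 0.0839×4.5 + 0.1639×8.4 + 0.1591×10.3 + 0.1005×13.2 = 5.4183 per 1,000.
Cohort A: 0.1919×0.4 + 0.1772×2.2 + 0.1235×2.6 + 0.0839×5.3 + 0.1639×7.5 + 0.1591×13.1 + 0.1005×12.4 = 5.7917 per 1,000.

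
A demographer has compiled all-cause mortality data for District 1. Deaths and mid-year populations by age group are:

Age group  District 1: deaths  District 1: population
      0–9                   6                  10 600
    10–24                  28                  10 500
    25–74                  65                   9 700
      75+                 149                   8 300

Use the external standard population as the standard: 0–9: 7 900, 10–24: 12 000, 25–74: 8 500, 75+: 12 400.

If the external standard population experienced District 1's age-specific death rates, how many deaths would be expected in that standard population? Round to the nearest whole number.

316

Age-specific rates per 1 000 for District 1: 0.566, 2.667, 6.701, 17.952.
Expected deaths = Σ (standard pop × age-specific rate ÷ 1 000)
= 7 900×0.566/1 000 + 12 000×2.667/1 000 + 8 500×6.701/1 000 + 12 400×17.952/1 000
= 4.47 + 32.00 + 56.96 + 222.60 = 316.03.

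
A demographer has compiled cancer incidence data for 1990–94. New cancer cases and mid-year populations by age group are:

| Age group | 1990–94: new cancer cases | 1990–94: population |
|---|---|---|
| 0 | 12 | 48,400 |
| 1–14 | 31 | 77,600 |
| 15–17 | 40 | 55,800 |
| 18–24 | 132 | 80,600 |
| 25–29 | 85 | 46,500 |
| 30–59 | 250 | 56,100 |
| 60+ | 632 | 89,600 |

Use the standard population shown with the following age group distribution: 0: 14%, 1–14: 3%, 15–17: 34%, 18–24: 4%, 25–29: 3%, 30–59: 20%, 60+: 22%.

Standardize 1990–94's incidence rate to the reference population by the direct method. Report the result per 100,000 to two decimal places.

285.38

Age-specific rates per 100,000 for 1990–94: 24.79, 39.95, 71.68, 163.77, 182.80, 445.63, 705.36.
Standard weights: 0.14, 0.03, 0.34, 0.04, 0.03, 0.20, 0.22.
Standardized rate: 0.1400×24.79 + 0.0300×39.95 + 0.3400×71.68 + 0.0400×163.77 + 0.0300×182.80 + 0.2000×445.63 + 0.2200×705.36 = 285.3822 per 100,000.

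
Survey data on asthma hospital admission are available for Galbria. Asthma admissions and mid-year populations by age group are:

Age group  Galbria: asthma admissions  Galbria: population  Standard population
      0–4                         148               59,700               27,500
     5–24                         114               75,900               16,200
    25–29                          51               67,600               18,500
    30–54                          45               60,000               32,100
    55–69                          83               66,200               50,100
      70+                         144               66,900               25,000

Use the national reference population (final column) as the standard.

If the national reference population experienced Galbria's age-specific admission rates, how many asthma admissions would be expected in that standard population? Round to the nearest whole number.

Age-specific rates per 10,000 for Galbria: 24.79, 15.02, 7.54, 7.50, 12.54, 21.52.
Expected asthma admissions = Σ (standard pop × age-specific rate ÷ 10,000)
= 27,500×24.79/10,000 + 16,200×15.02/10,000 + 18,500×7.54/10,000 + 32,100×7.50/10,000 + 50,100×12.54/10,000 + 25,000×21.52/10,000
= 68.17 + 24.33 + 13.96 + 24.07 + 62.81 + 53.81 = 247.16.

247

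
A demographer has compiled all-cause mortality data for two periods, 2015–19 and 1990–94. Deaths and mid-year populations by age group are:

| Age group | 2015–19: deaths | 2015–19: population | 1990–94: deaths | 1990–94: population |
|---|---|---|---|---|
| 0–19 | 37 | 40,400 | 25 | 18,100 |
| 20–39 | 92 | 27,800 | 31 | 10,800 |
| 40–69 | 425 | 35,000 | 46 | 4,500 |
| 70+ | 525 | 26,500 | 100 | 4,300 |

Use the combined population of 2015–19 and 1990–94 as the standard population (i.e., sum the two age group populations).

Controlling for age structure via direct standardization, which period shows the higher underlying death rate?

1990–94

Age-specific rates per 100,000 for 2015–19: 91.58, 330.94, 1214.29, 1981.13.
For 1990–94: 138.12, 287.04, 1022.22, 2325.58.
Combined standard total = 167,400; weights = 0.3495, 0.2306, 0.2360, 0.1840.
2015–19: 0.3495×91.58 + 0.2306×330.94 + 0.2360×1214.29 + 0.1840×1981.13 = 759.3484 per 100,000.
1990–94: 0.3495×138.12 + 0.2306×287.04 + 0.2360×1022.22 + 0.1840×2325.58 = 783.5450 per 100,000.
The crude rates (831.92 vs 535.81) would put 2015–19 higher, but that reflects its age composition; once standardized to a common age structure, 1990–94 has the higher underlying rate.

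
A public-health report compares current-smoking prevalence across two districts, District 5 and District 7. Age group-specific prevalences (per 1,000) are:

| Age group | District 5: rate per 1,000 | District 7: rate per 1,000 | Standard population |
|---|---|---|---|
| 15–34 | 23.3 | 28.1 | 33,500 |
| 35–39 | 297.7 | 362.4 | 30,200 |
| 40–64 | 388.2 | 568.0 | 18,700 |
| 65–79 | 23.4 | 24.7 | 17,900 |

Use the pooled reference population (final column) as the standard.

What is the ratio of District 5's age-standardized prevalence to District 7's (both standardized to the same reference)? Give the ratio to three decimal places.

Standard total = 100,300; weights = 0.3340, 0.3011, 0.1864, 0.1785.
District 5: 0.3340×23.3 + 0.3011×297.7 + 0.1864×388.2 + 0.1785×23.4 = 173.9710 per 1,000.
District 7: 0.3340×28.1 + 0.3011×362.4 + 0.1864×568.0 + 0.1785×24.7 = 228.8092 per 1,000.
Ratio = 173.9710 ÷ 228.8092 = 0.76033.

0.760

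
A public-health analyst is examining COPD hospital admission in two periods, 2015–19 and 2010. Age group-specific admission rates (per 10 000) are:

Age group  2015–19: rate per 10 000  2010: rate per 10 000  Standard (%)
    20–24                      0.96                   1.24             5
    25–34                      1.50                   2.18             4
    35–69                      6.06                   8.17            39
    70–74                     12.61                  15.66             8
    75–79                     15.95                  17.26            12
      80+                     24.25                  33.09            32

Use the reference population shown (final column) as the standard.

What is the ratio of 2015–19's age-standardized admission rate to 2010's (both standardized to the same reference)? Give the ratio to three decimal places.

0.763

Standard weights: 0.05, 0.04, 0.39, 0.08, 0.12, 0.32.
2015–19: 0.0500×0.96 + 0.0400×1.50 + 0.3900×6.06 + 0.0800×12.61 + 0.1200×15.95 + 0.3200×24.25 = 13.1542 per 10 000.
2010: 0.0500×1.24 + 0.0400×2.18 + 0.3900×8.17 + 0.0800×15.66 + 0.1200×17.26 + 0.3200×33.09 = 17.2483 per 10 000.
Ratio = 13.1542 ÷ 17.2483 = 0.76264.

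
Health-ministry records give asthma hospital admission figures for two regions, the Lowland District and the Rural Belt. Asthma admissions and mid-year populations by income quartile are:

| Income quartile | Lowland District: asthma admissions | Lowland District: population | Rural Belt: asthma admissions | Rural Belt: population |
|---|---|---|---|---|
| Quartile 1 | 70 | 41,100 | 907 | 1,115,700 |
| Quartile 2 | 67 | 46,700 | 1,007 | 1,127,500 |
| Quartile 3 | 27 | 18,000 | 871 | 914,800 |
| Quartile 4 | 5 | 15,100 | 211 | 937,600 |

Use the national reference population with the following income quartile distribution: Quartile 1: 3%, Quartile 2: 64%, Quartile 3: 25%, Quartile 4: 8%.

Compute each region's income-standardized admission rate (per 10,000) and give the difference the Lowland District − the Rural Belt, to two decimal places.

Income-specific rates per 10,000 for the Lowland District: 17.03, 14.35, 15.00, 3.31.
For the Rural Belt: 8.13, 8.93, 9.52, 2.25.
Standard weights: 0.03, 0.64, 0.25, 0.08.
The Lowland District: 0.0300×17.03 + 0.6400×14.35 + 0.2500×15.00 + 0.0800×3.31 = 13.7079 per 10,000.
The Rural Belt: 0.0300×8.13 + 0.6400×8.93 + 0.2500×9.52 + 0.0800×2.25 = 8.5202 per 10,000.
Difference = 13.7079 − 8.5202 = 5.1876.

5.19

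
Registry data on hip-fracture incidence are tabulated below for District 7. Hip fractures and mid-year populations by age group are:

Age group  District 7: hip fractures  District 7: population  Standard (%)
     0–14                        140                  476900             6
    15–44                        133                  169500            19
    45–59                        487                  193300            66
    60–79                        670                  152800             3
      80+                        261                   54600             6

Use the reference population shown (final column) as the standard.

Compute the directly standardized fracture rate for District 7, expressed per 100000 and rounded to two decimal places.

Age-specific rates per 100000 for District 7: 29.36, 78.47, 251.94, 438.48, 478.02.
Standard weights: 0.06, 0.19, 0.66, 0.03, 0.06.
Standardized rate: 0.0600×29.36 + 0.1900×78.47 + 0.6600×251.94 + 0.0300×438.48 + 0.0600×478.02 = 224.7861 per 100000.

224.79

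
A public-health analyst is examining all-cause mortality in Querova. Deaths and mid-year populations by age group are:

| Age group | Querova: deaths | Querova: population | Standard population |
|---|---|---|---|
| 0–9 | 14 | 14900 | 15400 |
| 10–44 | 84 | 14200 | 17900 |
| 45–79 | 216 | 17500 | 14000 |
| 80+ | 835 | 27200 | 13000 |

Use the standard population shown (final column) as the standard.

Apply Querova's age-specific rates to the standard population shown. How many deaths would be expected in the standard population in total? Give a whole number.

692

Age-specific rates per 100000 for Querova: 93.96, 591.55, 1234.29, 3069.85.
Expected deaths = Σ (standard pop × age-specific rate ÷ 100000)
= 15400×93.96/100000 + 17900×591.55/100000 + 14000×1234.29/100000 + 13000×3069.85/100000
= 14.47 + 105.89 + 172.80 + 399.08 = 692.24.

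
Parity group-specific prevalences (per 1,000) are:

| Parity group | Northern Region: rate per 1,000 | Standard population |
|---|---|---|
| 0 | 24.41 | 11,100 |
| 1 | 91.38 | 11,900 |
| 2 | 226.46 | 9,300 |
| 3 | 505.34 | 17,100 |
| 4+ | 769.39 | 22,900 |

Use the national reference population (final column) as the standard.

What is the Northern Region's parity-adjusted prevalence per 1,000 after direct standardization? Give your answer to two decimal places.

Standard total = 72,300; weights = 0.1535, 0.1646, 0.1286, 0.2365, 0.3167.
Standardized rate: 0.1535×24.41 + 0.1646×91.38 + 0.1286×226.46 + 0.2365×505.34 + 0.3167×769.39 = 411.1313 per 1,000.

411.13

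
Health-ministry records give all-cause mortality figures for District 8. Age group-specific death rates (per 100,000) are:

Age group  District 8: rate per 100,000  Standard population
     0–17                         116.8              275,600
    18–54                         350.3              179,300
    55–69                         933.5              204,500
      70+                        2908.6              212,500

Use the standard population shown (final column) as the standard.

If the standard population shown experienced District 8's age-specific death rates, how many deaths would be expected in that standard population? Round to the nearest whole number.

9040

Expected deaths = Σ (standard pop × age-specific rate ÷ 100,000)
= 275,600×116.8/100,000 + 179,300×350.3/100,000 + 204,500×933.5/100,000 + 212,500×2908.6/100,000
= 321.90 + 628.09 + 1909.01 + 6180.77 = 9039.77.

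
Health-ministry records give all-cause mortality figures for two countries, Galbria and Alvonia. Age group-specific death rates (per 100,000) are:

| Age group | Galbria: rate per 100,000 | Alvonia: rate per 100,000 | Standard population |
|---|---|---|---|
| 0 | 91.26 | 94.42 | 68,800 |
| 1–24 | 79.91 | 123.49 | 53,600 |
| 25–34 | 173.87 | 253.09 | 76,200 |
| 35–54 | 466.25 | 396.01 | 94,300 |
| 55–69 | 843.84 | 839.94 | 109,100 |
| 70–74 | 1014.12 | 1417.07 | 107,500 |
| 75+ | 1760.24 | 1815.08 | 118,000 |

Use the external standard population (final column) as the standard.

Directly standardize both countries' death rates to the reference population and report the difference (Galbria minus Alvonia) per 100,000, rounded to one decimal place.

Standard total = 627,500; weights = 0.1096, 0.0854, 0.1214, 0.1503, 0.1739, 0.1713, 0.1880.
Galbria: 0.1096×91.26 + 0.0854×79.91 + 0.1214×173.87 + 0.1503×466.25 + 0.1739×843.84 + 0.1713×1014.12 + 0.1880×1760.24 = 759.4698 per 100,000.
Alvonia: 0.1096×94.42 + 0.0854×123.49 + 0.1214×253.09 + 0.1503×396.01 + 0.1739×839.94 + 0.1713×1417.07 + 0.1880×1815.08 = 841.2690 per 100,000.
Difference = 759.4698 − 841.2690 = -81.7992.

-81.8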